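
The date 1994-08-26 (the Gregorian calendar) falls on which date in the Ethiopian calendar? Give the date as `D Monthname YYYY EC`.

20 Nehase 1986 EC

Julian Day Number of the source date = 2449591.
Converting JDN 2449591 to the Ethiopian calendar gives 20 Nehase 1986 EC.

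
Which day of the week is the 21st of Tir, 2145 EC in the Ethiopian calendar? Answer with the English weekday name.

Equivalently 30 January 2153 Gregorian, JDN 2507457.
JDN 2507457 mod 7 = 1, and JDN 0 was a Monday, so this is a Tuesday.

Tuesday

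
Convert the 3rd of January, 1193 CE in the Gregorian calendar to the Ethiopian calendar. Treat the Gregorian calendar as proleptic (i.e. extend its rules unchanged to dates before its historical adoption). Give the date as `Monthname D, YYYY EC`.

Tir 1, 1185 EC

Both dates share Julian Day Number 2156797; in the Ethiopian calendar that is 1 Tir 1185 EC.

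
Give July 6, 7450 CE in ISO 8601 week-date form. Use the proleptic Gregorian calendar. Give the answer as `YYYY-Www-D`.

The weekday is Saturday (ISO weekday 6).
That Saturday belongs to ISO week 27 of ISO year 7450.

7450-W27-6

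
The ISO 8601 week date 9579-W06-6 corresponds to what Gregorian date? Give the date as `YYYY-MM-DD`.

9579-02-10

ISO week 1 of 9579 is the week containing the first Thursday of 9579.
Week 6, day 6 (Saturday) lands on 9579-02-10.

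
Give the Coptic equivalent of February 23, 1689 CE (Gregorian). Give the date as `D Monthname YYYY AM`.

Both dates share Julian Day Number 2338009; in the Coptic calendar that is 19 Meshir 1405 AM.

19 Meshir 1405 AM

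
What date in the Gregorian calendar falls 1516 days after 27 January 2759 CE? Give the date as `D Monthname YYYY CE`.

23 March 2763 CE

JDN of 27 January 2759 CE = 2728790.
2728790 + 1516 = 2730306.
JDN 2730306 in the Gregorian calendar is 23 March 2763 CE.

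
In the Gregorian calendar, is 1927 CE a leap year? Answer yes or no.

1927 is not divisible by 4, so it is a common year.

no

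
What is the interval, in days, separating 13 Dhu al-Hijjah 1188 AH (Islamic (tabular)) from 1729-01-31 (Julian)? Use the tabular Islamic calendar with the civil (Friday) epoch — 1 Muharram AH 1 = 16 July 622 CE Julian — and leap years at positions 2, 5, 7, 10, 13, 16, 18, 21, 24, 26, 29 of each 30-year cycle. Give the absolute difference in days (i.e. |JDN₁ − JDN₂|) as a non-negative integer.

JDN of the first date = 2369410.
JDN of the second date = 2352606.
|2352606 − 2369410| = 16804.

16804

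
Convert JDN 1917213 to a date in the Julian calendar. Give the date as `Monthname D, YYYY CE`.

January 16, 537 CE

JDN 1917213 is 18 January 537 in the proleptic Gregorian calendar.
In the Julian calendar that day is January 16, 537 CE.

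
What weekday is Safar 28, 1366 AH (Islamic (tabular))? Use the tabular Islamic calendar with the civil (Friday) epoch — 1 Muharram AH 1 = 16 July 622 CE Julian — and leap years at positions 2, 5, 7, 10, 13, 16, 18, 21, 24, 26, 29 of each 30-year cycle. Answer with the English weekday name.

In the Gregorian calendar this is 21 January 1947 (JDN 2432207).
JDN 2432207 mod 7 = 1, and JDN 0 was a Monday, so this is a Tuesday.

Tuesday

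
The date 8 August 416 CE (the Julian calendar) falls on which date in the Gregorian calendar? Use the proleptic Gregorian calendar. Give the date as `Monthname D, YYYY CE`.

The Julian–Gregorian offset here is 1 day (Julian trailing).
8 August 416 Julian + 1 day → 9 August 416 Gregorian.

August 9, 416 CE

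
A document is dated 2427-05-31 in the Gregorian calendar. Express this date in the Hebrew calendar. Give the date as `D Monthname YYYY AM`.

4 Sivan 6187 AM

Julian Day Number of the source date = 2607654.
Converting JDN 2607654 to the Hebrew calendar gives 4 Sivan 6187 AM.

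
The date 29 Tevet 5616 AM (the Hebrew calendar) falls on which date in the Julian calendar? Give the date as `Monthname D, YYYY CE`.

Both dates share Julian Day Number 2398956; in the Julian calendar that is 26 December 1855 CE.

December 26, 1855 CE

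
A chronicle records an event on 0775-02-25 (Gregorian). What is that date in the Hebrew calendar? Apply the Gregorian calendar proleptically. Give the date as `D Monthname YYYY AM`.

Julian Day Number of the source date = 2004178.
Converting JDN 2004178 to the Hebrew calendar gives 16 Adar 4535 AM.

16 Adar 4535 AM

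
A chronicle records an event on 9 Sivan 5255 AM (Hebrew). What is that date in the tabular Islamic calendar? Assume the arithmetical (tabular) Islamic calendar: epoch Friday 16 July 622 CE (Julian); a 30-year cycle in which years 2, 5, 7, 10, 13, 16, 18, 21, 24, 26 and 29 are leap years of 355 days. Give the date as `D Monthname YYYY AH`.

The source date corresponds to 10 June 1495 in the proleptic Gregorian calendar (JDN 2267258).
That day falls on 7 Ramadan 900 AH in the tabular Islamic calendar.

7 Ramadan 900 AH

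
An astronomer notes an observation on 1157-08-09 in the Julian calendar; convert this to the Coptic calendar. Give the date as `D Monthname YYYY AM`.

Julian Day Number of the source date = 2143873.
Converting JDN 2143873 to the Coptic calendar gives 16 Mesori 873 AM.

16 Mesori 873 AM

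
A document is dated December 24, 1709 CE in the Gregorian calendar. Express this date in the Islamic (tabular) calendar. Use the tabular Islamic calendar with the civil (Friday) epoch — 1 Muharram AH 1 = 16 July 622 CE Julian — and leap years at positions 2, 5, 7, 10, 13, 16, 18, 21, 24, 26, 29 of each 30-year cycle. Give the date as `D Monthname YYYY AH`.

21 Shawwal 1121 AH

Both dates share Julian Day Number 2345617; in the tabular Islamic calendar that is 21 Shawwal 1121 AH.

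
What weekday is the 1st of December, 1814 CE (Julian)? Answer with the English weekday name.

Equivalently 13 December 1814 Gregorian, JDN 2383956.
2383956 ≡ 1 (mod 7); counting from Monday = 0 gives Tuesday.

Tuesday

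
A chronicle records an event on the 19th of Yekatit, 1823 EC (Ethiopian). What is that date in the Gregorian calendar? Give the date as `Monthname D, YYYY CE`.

Both dates share Julian Day Number 2389874; in the Gregorian calendar that is 25 February 1831 CE.

February 25, 1831 CE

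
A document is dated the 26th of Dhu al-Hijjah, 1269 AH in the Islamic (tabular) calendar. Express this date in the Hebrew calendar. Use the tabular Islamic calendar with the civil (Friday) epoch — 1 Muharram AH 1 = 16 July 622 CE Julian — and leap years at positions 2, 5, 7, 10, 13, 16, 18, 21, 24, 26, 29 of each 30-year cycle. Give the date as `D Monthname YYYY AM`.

Both dates share Julian Day Number 2398127; in the Hebrew calendar that is 27 Elul 5613 AM.

27 Elul 5613 AM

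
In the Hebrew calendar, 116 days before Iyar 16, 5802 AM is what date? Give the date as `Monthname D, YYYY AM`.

Tevet 18, 5802 AM

JDN of Iyar 16, 5802 AM = 2467011.
2467011 − 116 = 2466895.
JDN 2466895 in the Hebrew calendar is Tevet 18, 5802 AM.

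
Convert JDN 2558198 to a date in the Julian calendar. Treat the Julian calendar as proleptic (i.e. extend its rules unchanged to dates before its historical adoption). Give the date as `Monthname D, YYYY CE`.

December 19, 2291 CE

The Gregorian equivalent of JDN 2558198 is 3 January 2292.
In the Julian calendar that day is December 19, 2291 CE.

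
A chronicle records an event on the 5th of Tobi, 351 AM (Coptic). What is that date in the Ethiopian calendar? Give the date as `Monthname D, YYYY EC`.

Julian Day Number of the source date = 1952991.
Converting JDN 1952991 to the Ethiopian calendar gives 5 Tir 627 EC.

Tir 5, 627 EC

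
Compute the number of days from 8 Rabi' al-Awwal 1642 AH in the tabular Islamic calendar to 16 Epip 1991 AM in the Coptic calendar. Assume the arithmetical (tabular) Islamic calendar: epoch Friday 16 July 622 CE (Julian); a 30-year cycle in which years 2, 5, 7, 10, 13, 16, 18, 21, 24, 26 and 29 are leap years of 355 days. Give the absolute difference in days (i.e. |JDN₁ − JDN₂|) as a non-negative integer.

22170

First date → JDN 2530022; second date → JDN 2552192.
The interval is |2530022 − 2552192| = 22170 days.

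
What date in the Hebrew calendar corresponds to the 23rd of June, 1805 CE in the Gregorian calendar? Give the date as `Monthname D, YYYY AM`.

Julian Day Number of the source date = 2380496.
Converting JDN 2380496 to the Hebrew calendar gives 26 Sivan 5565 AM.

Sivan 26, 5565 AM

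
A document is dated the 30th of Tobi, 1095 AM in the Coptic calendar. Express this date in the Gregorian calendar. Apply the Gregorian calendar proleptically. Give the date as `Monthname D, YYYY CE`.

February 2, 1379 CE

Both dates share Julian Day Number 2224762; in the Gregorian calendar that is 2 February 1379 CE.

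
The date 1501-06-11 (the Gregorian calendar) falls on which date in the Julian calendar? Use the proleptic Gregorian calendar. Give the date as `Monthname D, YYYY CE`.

June 1, 1501 CE

The Julian–Gregorian offset here is 10 days (Julian trailing).
11 June 1501 Gregorian − 10 days → 1 June 1501 Julian.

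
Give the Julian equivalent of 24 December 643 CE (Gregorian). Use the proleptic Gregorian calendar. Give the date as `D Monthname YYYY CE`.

21 December 643 CE

The Julian–Gregorian offset here is 3 days (Julian trailing).
24 December 643 Gregorian − 3 days → 21 December 643 Julian.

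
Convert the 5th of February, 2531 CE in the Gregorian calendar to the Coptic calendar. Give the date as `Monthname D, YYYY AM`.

Tobi 24, 2247 AM

Both dates share Julian Day Number 2645524; in the Coptic calendar that is 24 Tobi 2247 AM.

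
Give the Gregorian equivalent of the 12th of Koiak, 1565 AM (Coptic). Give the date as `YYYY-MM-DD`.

Julian Day Number of the source date = 2396382.
Converting JDN 2396382 to the Gregorian calendar gives 20 December 1848 CE.

1848-12-20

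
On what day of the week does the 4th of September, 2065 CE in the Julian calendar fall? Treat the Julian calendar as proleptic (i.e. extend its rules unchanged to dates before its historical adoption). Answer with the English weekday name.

Thursday

In the Gregorian calendar this is 17 September 2065 (JDN 2475546).
Since JDN mod 7 = 3 (0 = Monday), the day is Thursday.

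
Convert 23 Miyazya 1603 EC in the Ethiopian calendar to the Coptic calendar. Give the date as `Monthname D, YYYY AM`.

The source date corresponds to 28 April 1611 in the Gregorian calendar (JDN 2309583).
That day falls on 23 Parmouti 1327 AM in the Coptic calendar.

Parmouti 23, 1327 AM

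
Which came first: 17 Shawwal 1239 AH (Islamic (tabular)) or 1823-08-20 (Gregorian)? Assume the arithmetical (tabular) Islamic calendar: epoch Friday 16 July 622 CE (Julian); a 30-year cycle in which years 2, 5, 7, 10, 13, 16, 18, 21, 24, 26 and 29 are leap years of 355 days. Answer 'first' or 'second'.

The two dates have Julian Day Numbers 2387428 and 2387128 respectively.
Since 2387128 < 2387428, the second date comes first.

second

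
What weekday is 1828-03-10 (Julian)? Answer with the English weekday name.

In the Gregorian calendar this is 22 March 1828 (JDN 2388804).
2388804 ≡ 5 (mod 7); counting from Monday = 0 gives Saturday.

Saturday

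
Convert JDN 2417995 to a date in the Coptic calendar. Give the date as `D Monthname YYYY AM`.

15 Meshir 1624 AM

The Gregorian equivalent of JDN 2417995 is 23 February 1908.
In the Coptic calendar that day is 15 Meshir 1624 AM.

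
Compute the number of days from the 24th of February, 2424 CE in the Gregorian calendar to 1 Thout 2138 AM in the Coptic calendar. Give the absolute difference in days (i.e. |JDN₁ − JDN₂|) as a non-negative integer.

First date → JDN 2606462; second date → JDN 2605569.
The interval is |2606462 − 2605569| = 893 days.

893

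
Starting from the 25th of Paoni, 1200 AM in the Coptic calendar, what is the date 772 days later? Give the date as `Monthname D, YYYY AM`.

Mesori 7, 1202 AM

The starting date is JDN 2263259; 2263259 + 772 = 2264031.
JDN 2264031 corresponds to Mesori 7, 1202 AM.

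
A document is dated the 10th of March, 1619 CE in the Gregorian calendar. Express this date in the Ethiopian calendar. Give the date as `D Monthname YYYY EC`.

4 Megabit 1611 EC

Julian Day Number of the source date = 2312456.
Converting JDN 2312456 to the Ethiopian calendar gives 4 Megabit 1611 EC.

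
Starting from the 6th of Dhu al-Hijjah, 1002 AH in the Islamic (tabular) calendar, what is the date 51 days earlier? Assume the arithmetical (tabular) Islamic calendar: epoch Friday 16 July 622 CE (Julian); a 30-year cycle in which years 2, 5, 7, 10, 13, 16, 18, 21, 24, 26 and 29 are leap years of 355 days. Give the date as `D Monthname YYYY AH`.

14 Shawwal 1002 AH

The starting date is JDN 2303491; 2303491 − 51 = 2303440.
JDN 2303440 corresponds to 14 Shawwal 1002 AH.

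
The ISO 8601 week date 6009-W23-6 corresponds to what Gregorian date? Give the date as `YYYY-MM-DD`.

6009-06-06

ISO week 1 of 6009 is the week containing the first Thursday of 6009.
Week 23, day 6 (Saturday) lands on 6009-06-06.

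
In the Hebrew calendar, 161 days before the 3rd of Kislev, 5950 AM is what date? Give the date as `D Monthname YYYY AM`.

19 Sivan 5949 AM

Counting 161 days back from JDN 2520892 reaches JDN 2520731, which is 19 Sivan 5949 AM.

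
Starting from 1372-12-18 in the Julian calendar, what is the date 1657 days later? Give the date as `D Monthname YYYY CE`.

The starting date is JDN 2222533; 2222533 + 1657 = 2224190.
JDN 2224190 corresponds to 2 July 1377 CE.

2 July 1377 CE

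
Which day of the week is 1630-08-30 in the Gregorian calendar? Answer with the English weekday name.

2316647 ≡ 4 (mod 7); counting from Monday = 0 gives Friday.

Friday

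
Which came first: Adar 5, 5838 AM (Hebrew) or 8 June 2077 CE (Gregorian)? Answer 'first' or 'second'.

Converting both to JDN: 2480083 vs 2479828; the smaller is the second.

second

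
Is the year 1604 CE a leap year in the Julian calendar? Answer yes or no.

1604 mod 4 = 0, so it is a leap year in the Julian calendar.

yes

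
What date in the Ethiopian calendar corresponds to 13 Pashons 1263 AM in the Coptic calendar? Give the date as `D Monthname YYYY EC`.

Both dates share Julian Day Number 2286227; in the Ethiopian calendar that is 13 Ginbot 1539 EC.

13 Ginbot 1539 EC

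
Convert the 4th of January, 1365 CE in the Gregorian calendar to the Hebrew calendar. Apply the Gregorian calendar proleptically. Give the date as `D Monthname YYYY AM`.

Both dates share Julian Day Number 2219620; in the Hebrew calendar that is 2 Shevat 5125 AM.

2 Shevat 5125 AM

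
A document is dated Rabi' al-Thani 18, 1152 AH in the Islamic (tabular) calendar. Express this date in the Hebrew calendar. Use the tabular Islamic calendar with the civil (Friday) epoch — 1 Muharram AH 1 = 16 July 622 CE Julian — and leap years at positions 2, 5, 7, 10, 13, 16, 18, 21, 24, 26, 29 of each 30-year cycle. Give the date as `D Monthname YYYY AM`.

19 Tammuz 5499 AM

Julian Day Number of the source date = 2356422.
Converting JDN 2356422 to the Hebrew calendar gives 19 Tammuz 5499 AM.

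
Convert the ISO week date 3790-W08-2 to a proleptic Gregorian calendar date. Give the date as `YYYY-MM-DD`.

ISO week 1 of 3790 is the week containing the first Thursday of 3790.
Week 8, day 2 (Tuesday) lands on 3790-02-23.

3790-02-23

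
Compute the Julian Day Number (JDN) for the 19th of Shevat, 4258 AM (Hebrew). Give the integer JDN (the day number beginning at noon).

Equivalently 29 January 498 (proleptic Gregorian).
JDN 2299161 is 15 October 1582 CE (Gregorian); the target day is −396181 days from there, so JDN = 1902980.

1902980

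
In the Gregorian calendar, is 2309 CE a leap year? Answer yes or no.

2309 is not divisible by 4, so it is a common year.

no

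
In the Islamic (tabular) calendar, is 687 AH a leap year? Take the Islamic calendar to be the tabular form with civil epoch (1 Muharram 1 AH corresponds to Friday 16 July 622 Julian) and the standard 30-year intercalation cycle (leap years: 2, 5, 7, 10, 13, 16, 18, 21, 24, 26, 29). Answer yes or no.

Year 687 AH is year 27 of its 30-year cycle; leap positions are 2, 5, 7, 10, 13, 16, 18, 21, 24, 26, 29, so it is a common year (354 days).

no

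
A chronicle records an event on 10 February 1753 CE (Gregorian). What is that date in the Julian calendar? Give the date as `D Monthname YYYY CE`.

At this point the Julian calendar is 11 days behind the Gregorian.
10 February 1753 Gregorian − 11 days → 30 January 1753 Julian.

30 January 1753 CE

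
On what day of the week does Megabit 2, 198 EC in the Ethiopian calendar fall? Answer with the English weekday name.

Equivalently 26 February 206 Gregorian, JDN 1796356.
1796356 ≡ 2 (mod 7); counting from Monday = 0 gives Wednesday.

Wednesday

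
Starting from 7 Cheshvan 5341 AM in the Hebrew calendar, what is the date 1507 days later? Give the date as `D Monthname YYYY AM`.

The starting date is JDN 2298442; 2298442 + 1507 = 2299949.
JDN 2299949 corresponds to 9 Tevet 5345 AM.

9 Tevet 5345 AM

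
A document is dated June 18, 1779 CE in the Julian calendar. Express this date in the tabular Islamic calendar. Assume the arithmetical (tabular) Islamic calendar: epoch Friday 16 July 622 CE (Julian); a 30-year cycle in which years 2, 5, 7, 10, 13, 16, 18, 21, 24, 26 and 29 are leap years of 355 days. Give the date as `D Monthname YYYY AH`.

Both dates share Julian Day Number 2371006; in the tabular Islamic calendar that is 14 Jumada al-Thani 1193 AH.

14 Jumada al-Thani 1193 AH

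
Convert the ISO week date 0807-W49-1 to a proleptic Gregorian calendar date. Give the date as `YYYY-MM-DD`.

0807-12-03

ISO week 1 of 807 is the week containing the first Thursday of 807.
Week 49, day 1 (Monday) lands on 0807-12-03.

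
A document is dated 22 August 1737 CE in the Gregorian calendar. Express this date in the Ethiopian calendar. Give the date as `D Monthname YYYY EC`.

18 Nehase 1729 EC

Julian Day Number of the source date = 2355720.
Converting JDN 2355720 to the Ethiopian calendar gives 18 Nehase 1729 EC.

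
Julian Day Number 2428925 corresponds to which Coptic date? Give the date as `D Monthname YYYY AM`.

18 Tobi 1654 AM

The Gregorian equivalent of JDN 2428925 is 26 January 1938.
In the Coptic calendar that day is 18 Tobi 1654 AM.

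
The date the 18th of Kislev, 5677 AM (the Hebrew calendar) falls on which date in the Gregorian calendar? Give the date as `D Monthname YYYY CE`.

13 December 1916 CE

Julian Day Number of the source date = 2421211.
Converting JDN 2421211 to the Gregorian calendar gives 13 December 1916 CE.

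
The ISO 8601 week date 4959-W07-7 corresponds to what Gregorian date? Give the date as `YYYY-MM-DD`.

4959-02-18

ISO week 1 of 4959 is the week containing the first Thursday of 4959.
Week 7, day 7 (Sunday) lands on 4959-02-18.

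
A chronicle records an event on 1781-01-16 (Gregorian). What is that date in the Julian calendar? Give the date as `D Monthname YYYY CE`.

5 January 1781 CE

The Julian–Gregorian offset here is 11 days (Julian trailing).
16 January 1781 Gregorian − 11 days → 5 January 1781 Julian.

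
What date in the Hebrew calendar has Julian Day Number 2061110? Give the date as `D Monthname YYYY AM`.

JDN 2061110 is 10 January 931 in the proleptic Gregorian calendar.
In the Hebrew calendar that day is 14 Shevat 4691 AM.

14 Shevat 4691 AM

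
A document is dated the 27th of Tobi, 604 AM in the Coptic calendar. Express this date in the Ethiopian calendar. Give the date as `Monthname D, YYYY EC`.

Tir 27, 880 EC

Julian Day Number of the source date = 2045422.
Converting JDN 2045422 to the Ethiopian calendar gives 27 Tir 880 EC.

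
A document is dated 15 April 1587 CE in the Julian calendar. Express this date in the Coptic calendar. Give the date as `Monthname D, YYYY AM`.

Parmouti 20, 1303 AM

Julian Day Number of the source date = 2300814.
Converting JDN 2300814 to the Coptic calendar gives 20 Parmouti 1303 AM.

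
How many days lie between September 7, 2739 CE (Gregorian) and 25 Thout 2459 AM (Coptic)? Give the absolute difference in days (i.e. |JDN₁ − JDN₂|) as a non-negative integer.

JDN of the first date = 2721708.
JDN of the second date = 2722838.
|2722838 − 2721708| = 1130.

1130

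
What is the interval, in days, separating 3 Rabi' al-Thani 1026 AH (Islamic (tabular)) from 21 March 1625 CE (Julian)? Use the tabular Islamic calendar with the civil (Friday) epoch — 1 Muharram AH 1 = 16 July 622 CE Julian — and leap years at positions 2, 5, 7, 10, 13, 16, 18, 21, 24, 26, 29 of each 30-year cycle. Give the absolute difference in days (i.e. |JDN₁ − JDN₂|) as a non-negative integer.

First date → JDN 2311757; second date → JDN 2314669.
The interval is |2311757 − 2314669| = 2912 days.

2912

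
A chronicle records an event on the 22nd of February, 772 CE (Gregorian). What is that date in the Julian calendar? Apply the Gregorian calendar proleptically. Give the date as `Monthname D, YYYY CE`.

February 18, 772 CE

For dates in this range the Gregorian date is 4 days ahead of the Julian.
22 February 772 Gregorian − 4 days → 18 February 772 Julian.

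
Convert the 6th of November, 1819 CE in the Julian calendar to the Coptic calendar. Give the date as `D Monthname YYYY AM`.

The source date corresponds to 18 November 1819 in the Gregorian calendar (JDN 2385757).
That day falls on 9 Hathor 1536 AM in the Coptic calendar.

9 Hathor 1536 AM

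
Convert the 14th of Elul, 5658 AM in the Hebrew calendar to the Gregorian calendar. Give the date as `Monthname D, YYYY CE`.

September 1, 1898 CE

Julian Day Number of the source date = 2414534.
Converting JDN 2414534 to the Gregorian calendar gives 1 September 1898 CE.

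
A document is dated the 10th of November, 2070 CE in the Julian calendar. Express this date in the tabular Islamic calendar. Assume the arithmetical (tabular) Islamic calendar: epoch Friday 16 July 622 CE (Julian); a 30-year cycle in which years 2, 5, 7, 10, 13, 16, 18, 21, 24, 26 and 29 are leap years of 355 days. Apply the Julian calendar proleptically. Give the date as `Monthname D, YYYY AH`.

Shawwal 19, 1493 AH

Both dates share Julian Day Number 2477439; in the tabular Islamic calendar that is 19 Shawwal 1493 AH.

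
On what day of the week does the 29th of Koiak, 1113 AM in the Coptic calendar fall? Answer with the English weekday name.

Monday

This is JDN 2231306 (2 January 1397 Gregorian).
Since JDN mod 7 = 0 (0 = Monday), the day is Monday.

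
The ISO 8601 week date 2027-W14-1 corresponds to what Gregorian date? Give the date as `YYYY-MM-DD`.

2027-04-05

ISO week 1 of 2027 is the week containing the first Thursday of 2027.
Week 14, day 1 (Monday) lands on 2027-04-05.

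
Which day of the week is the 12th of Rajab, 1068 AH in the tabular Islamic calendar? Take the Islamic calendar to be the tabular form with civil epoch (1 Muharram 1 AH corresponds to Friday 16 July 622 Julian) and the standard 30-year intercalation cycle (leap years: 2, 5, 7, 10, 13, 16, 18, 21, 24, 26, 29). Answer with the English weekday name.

Monday

Equivalently 15 April 1658 Gregorian, JDN 2326737.
JDN 2326737 mod 7 = 0, and JDN 0 was a Monday, so this is a Monday.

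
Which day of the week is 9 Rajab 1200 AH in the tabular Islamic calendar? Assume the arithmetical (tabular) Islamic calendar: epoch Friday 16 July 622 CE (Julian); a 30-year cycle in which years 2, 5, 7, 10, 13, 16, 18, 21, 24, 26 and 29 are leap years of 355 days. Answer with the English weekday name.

Monday

Equivalently 8 May 1786 Gregorian, JDN 2373511.
2373511 ≡ 0 (mod 7); counting from Monday = 0 gives Monday.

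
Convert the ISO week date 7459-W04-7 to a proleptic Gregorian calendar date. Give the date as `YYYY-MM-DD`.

ISO week 1 of 7459 is the week containing the first Thursday of 7459.
Week 4, day 7 (Sunday) lands on 7459-01-30.

7459-01-30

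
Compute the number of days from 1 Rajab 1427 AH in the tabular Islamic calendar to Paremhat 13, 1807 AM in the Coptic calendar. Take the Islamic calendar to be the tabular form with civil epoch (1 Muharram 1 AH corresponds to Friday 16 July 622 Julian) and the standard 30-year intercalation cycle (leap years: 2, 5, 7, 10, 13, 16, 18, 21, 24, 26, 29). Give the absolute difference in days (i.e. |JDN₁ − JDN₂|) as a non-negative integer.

30919

JDN of the first date = 2453944.
JDN of the second date = 2484863.
|2484863 − 2453944| = 30919.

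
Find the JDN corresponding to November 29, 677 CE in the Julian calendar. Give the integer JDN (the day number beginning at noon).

In the proleptic Gregorian calendar the same day is 2 December 677.
JDN 2451545 is 1 January 2000 CE (Gregorian); the target day is −482880 days from there, so JDN = 1968665.

1968665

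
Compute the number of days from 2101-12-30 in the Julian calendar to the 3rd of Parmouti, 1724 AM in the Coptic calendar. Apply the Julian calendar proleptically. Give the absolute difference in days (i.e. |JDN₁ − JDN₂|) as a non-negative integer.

First date → JDN 2488812; second date → JDN 2454568.
The interval is |2488812 − 2454568| = 34244 days.

34244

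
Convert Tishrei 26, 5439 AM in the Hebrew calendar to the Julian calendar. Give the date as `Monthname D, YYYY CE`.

October 2, 1678 CE

Julian Day Number of the source date = 2334222.
Converting JDN 2334222 to the Julian calendar gives 2 October 1678 CE.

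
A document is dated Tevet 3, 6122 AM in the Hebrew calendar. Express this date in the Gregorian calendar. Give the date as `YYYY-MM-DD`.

2361-12-31

Julian Day Number of the source date = 2583762.
Converting JDN 2583762 to the Gregorian calendar gives 31 December 2361 CE.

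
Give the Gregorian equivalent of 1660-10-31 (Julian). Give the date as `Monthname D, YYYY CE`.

November 10, 1660 CE

The Julian–Gregorian offset here is 10 days (Julian trailing).
31 October 1660 Julian + 10 days → 10 November 1660 Gregorian.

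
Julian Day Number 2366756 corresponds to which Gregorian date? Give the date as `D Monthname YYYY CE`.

9 November 1767 CE

JDN 2451545 is 1 Jan 2000; 2366756 is −84789 days from there.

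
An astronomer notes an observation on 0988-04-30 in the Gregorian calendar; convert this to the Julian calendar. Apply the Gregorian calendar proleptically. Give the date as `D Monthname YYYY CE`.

25 April 988 CE

At this point the Julian calendar is 5 days behind the Gregorian.
30 April 988 Gregorian − 5 days → 25 April 988 Julian.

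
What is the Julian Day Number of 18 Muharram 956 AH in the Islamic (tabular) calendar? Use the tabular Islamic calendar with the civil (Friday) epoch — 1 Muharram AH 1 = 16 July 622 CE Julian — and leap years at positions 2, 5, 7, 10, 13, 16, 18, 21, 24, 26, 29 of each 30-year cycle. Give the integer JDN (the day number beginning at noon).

2286877

In the proleptic Gregorian calendar the same day is 26 February 1549.
JDN 2451545 is 1 January 2000 CE (Gregorian); the target day is −164668 days from there, so JDN = 2286877.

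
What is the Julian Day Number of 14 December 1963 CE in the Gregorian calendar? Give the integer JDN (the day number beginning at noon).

JDN 2400001 is 17 November 1858 CE (Gregorian), MJD 0; the target day is +38377 days from there, so JDN = 2438378.

2438378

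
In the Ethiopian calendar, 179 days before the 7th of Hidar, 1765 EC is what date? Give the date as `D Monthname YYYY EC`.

13 Ginbot 1764 EC

JDN of the 7th of Hidar, 1765 EC = 2368588.
2368588 − 179 = 2368409.
JDN 2368409 in the Ethiopian calendar is 13 Ginbot 1764 EC.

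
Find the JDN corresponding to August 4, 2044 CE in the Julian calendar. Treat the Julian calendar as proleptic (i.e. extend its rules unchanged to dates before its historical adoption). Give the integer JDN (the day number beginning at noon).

Equivalently 17 August 2044 (Gregorian).
JDN 2451545 is 1 January 2000 CE (Gregorian); the target day is +16300 days from there, so JDN = 2467845.

2467845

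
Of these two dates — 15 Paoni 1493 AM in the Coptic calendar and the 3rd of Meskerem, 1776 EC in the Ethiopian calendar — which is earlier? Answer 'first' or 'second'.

The two dates have Julian Day Numbers 2370267 and 2372542 respectively.
Since 2370267 < 2372542, the first date comes first.

first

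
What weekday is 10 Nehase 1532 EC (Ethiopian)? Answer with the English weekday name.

Equivalently 13 August 1540 Gregorian, JDN 2283758.
Since JDN mod 7 = 1 (0 = Monday), the day is Tuesday.

Tuesday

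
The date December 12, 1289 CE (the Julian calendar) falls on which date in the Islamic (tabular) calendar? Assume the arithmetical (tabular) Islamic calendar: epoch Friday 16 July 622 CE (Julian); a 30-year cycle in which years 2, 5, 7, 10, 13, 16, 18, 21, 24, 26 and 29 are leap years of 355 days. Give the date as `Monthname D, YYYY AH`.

Dhu al-Qa'dah 27, 688 AH

Both dates share Julian Day Number 2192211; in the tabular Islamic calendar that is 27 Dhu al-Qa'dah 688 AH.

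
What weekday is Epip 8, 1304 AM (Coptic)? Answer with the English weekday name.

In the Gregorian calendar this is 12 July 1588 (JDN 2301258).
2301258 ≡ 1 (mod 7); counting from Monday = 0 gives Tuesday.

Tuesday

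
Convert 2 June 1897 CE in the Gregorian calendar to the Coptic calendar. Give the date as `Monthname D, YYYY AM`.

Pashons 26, 1613 AM

Julian Day Number of the source date = 2414078.
Converting JDN 2414078 to the Coptic calendar gives 26 Pashons 1613 AM.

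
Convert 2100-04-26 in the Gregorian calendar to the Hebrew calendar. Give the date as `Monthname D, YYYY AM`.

Nisan 17, 5860 AM

Both dates share Julian Day Number 2488185; in the Hebrew calendar that is 17 Nisan 5860 AM.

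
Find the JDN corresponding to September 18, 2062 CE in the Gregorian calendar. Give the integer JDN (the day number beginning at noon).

JDN 2299161 is 15 October 1582 CE (Gregorian); the target day is +175290 days from there, so JDN = 2474451.

2474451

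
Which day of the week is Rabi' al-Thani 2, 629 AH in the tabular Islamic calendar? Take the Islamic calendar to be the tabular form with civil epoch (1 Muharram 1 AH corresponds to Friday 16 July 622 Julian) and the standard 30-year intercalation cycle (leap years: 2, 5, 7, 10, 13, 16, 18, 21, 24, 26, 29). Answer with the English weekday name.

This is JDN 2171072 (3 February 1232 Gregorian).
2171072 ≡ 1 (mod 7); counting from Monday = 0 gives Tuesday.

Tuesday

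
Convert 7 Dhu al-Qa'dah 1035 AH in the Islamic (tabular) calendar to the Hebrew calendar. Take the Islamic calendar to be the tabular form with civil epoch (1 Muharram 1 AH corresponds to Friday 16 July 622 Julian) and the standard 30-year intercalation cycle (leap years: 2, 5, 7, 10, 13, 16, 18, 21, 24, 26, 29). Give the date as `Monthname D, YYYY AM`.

Av 8, 5386 AM

Julian Day Number of the source date = 2315156.
Converting JDN 2315156 to the Hebrew calendar gives 8 Av 5386 AM.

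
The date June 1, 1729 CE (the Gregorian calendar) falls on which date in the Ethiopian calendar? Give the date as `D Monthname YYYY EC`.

Both dates share Julian Day Number 2352716; in the Ethiopian calendar that is 26 Ginbot 1721 EC.

26 Ginbot 1721 EC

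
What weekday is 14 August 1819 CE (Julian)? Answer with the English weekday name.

Equivalently 26 August 1819 Gregorian, JDN 2385673.
2385673 ≡ 3 (mod 7); counting from Monday = 0 gives Thursday.

Thursday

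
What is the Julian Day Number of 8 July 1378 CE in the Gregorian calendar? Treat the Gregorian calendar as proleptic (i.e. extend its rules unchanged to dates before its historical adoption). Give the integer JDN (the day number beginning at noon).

JDN 2451545 is 1 January 2000 CE (Gregorian); the target day is −226992 days from there, so JDN = 2224553.

2224553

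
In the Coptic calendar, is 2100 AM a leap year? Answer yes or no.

no

2100 mod 4 = 0; in the Coptic calendar a year is leap when year mod 4 = 3, so it is a common year.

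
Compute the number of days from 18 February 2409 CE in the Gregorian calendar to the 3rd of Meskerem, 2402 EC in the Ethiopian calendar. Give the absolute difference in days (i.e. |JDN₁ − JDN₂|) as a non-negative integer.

JDN of the first date = 2600978.
JDN of the second date = 2601188.
|2601188 − 2600978| = 210.

210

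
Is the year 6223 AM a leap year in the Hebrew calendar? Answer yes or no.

no

Hebrew year 6223 is year 10 of its 19-year Metonic cycle; leap years are at positions 3, 6, 8, 11, 14, 17, 19, so it is a common year (12 months).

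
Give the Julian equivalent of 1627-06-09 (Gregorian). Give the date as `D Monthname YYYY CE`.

For dates in this range the Gregorian date is 10 days ahead of the Julian.
9 June 1627 Gregorian − 10 days → 30 May 1627 Julian.

30 May 1627 CE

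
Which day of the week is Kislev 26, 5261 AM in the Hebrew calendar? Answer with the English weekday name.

Equivalently 27 November 1500 Gregorian, JDN 2269254.
Since JDN mod 7 = 1 (0 = Monday), the day is Tuesday.

Tuesday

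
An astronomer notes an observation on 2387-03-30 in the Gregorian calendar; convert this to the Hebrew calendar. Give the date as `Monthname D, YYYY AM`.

Nisan 10, 6147 AM

Both dates share Julian Day Number 2592982; in the Hebrew calendar that is 10 Nisan 6147 AM.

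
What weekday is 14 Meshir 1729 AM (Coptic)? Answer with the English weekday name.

Thursday

In the Gregorian calendar this is 21 February 2013 (JDN 2456345).
Since JDN mod 7 = 3 (0 = Monday), the day is Thursday.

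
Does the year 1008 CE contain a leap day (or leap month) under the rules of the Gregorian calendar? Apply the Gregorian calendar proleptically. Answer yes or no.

1008 is divisible by 4 and not by 100, so it is a leap year.

yes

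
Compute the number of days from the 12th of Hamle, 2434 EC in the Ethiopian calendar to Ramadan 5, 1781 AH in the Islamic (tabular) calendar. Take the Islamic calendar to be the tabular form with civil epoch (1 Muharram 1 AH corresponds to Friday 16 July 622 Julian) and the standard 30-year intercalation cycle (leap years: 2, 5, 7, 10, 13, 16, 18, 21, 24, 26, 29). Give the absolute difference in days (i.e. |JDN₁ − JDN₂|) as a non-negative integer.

33732

First date → JDN 2613185; second date → JDN 2579453.
The interval is |2613185 − 2579453| = 33732 days.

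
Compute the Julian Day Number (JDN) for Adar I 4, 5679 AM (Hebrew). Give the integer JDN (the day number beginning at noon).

In the Gregorian calendar the same day is 4 February 1919.
JDN 2451545 is 1 January 2000 CE (Gregorian); the target day is −29551 days from there, so JDN = 2421994.

2421994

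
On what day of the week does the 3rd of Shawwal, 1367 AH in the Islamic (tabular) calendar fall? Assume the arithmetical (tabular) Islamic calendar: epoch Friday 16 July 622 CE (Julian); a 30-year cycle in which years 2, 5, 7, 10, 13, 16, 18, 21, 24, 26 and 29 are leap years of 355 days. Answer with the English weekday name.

Monday

In the Gregorian calendar this is 9 August 1948 (JDN 2432773).
Since JDN mod 7 = 0 (0 = Monday), the day is Monday.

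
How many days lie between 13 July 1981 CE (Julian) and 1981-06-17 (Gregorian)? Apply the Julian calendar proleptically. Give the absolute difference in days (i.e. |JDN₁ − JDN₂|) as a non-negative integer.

39

JDN of the first date = 2444812.
JDN of the second date = 2444773.
|2444773 − 2444812| = 39.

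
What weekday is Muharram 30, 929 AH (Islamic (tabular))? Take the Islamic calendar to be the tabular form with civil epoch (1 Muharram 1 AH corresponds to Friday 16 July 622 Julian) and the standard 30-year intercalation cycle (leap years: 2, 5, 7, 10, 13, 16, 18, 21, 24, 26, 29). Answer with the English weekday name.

This is JDN 2277321 (29 December 1522 Gregorian).
Since JDN mod 7 = 4 (0 = Monday), the day is Friday.

Friday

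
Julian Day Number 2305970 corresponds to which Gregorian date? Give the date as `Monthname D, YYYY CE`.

JDN 2451545 is 1 Jan 2000; 2305970 is −145575 days from there.

June 6, 1601 CE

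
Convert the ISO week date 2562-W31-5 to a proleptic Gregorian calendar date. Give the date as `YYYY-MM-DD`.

2562-08-06

ISO week 1 of 2562 is the week containing the first Thursday of 2562.
Week 31, day 5 (Friday) lands on 2562-08-06.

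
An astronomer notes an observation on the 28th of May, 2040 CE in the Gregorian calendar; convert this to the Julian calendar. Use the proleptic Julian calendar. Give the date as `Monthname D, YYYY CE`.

The Julian–Gregorian offset here is 13 days (Julian trailing).
28 May 2040 Gregorian − 13 days → 15 May 2040 Julian.

May 15, 2040 CE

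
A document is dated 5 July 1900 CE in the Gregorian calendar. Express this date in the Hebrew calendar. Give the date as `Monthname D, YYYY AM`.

Tammuz 8, 5660 AM

Julian Day Number of the source date = 2415206.
Converting JDN 2415206 to the Hebrew calendar gives 8 Tammuz 5660 AM.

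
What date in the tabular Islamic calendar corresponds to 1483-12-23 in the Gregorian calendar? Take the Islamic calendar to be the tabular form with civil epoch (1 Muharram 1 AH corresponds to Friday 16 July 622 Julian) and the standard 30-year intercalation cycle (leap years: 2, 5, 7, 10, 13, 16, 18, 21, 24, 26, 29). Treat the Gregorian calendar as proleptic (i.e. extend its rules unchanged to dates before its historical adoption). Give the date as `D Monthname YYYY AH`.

14 Dhu al-Qa'dah 888 AH

Both dates share Julian Day Number 2263071; in the tabular Islamic calendar that is 14 Dhu al-Qa'dah 888 AH.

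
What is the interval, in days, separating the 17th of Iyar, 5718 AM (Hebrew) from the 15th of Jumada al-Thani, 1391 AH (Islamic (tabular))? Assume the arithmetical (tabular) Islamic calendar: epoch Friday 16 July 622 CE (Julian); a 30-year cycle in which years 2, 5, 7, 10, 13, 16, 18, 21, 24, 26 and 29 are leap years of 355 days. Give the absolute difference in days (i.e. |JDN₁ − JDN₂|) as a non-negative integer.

JDN of the first date = 2436331.
JDN of the second date = 2441172.
|2441172 − 2436331| = 4841.

4841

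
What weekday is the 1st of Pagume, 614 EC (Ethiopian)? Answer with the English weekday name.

Tuesday

Equivalently 27 August 622 Gregorian, JDN 1948479.
JDN 1948479 mod 7 = 1, and JDN 0 was a Monday, so this is a Tuesday.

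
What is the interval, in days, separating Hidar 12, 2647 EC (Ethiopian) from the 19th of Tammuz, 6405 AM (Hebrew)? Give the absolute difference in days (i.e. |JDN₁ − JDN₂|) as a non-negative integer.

JDN of the first date = 2690743.
JDN of the second date = 2687312.
|2687312 − 2690743| = 3431.

3431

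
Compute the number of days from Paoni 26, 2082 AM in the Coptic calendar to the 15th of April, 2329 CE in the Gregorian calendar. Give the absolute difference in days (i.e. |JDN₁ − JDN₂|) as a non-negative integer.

13596

First date → JDN 2585410; second date → JDN 2571814.
The interval is |2585410 − 2571814| = 13596 days.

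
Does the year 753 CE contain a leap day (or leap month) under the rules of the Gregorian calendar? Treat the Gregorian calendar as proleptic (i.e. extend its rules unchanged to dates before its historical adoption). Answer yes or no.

no

753 is not divisible by 4, so it is a common year.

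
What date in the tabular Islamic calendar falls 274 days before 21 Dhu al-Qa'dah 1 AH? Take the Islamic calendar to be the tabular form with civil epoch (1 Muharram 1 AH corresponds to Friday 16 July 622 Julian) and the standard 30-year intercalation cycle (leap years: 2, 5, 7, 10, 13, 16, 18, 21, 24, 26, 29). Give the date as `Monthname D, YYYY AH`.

Safar 12, 1 AH

The starting date is JDN 1948755; 1948755 − 274 = 1948481.
JDN 1948481 corresponds to Safar 12, 1 AH.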